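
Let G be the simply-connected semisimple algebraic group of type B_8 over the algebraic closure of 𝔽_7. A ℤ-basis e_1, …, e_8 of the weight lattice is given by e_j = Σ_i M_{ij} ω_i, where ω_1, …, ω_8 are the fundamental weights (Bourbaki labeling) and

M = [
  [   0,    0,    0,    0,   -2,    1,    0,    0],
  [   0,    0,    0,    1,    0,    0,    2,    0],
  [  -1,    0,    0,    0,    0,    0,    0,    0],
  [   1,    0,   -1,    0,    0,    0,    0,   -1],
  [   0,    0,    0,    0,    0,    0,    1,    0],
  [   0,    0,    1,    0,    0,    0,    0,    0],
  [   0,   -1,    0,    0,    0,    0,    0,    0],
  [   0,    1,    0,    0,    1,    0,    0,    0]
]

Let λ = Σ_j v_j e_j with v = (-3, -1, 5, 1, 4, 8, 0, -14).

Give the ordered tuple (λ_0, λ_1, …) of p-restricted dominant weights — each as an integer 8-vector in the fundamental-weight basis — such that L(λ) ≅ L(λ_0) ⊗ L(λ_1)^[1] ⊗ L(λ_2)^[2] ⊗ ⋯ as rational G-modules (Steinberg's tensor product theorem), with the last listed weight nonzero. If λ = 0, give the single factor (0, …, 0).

((0, 1, 3, 6, 0, 5, 1, 3),)

Compute c_i = Σ_j M_{ij} v_j with v = (-3, -1, 5, 1, 4, 8, 0, -14):
  c_1 = (0)·(-3) + (0)·(-1) + (0)·(5) + (0)·(1) + (-2)·(4) + (1)·(8) + (0)·(0) + (0)·(-14) = 0
  c_2 = (0)·(-3) + (0)·(-1) + (0)·(5) + (1)·(1) + (0)·(4) + (0)·(8) + (2)·(0) + (0)·(-14) = 1
  c_3 = (-1)·(-3) + (0)·(-1) + (0)·(5) + (0)·(1) + (0)·(4) + (0)·(8) + (0)·(0) + (0)·(-14) = 3
  c_4 = (1)·(-3) + (0)·(-1) + (-1)·(5) + (0)·(1) + (0)·(4) + (0)·(8) + (0)·(0) + (-1)·(-14) = 6
  c_5 = (0)·(-3) + (0)·(-1) + (0)·(5) + (0)·(1) + (0)·(4) + (0)·(8) + (1)·(0) + (0)·(-14) = 0
  c_6 = (0)·(-3) + (0)·(-1) + (1)·(5) + (0)·(1) + (0)·(4) + (0)·(8) + (0)·(0) + (0)·(-14) = 5
  c_7 = (0)·(-3) + (-1)·(-1) + (0)·(5) + (0)·(1) + (0)·(4) + (0)·(8) + (0)·(0) + (0)·(-14) = 1
  c_8 = (0)·(-3) + (1)·(-1) + (0)·(5) + (0)·(1) + (1)·(4) + (0)·(8) + (0)·(0) + (0)·(-14) = 3
Expand coordinatewise in base 7:
  c_1 = 0
  c_2 = 1 = 1·7^0
  c_3 = 3 = 3·7^0
  c_4 = 6 = 6·7^0
  c_5 = 0
  c_6 = 5 = 5·7^0
  c_7 = 1 = 1·7^0
  c_8 = 3 = 3·7^0
λ_0 = (0, 1, 3, 6, 0, 5, 1, 3)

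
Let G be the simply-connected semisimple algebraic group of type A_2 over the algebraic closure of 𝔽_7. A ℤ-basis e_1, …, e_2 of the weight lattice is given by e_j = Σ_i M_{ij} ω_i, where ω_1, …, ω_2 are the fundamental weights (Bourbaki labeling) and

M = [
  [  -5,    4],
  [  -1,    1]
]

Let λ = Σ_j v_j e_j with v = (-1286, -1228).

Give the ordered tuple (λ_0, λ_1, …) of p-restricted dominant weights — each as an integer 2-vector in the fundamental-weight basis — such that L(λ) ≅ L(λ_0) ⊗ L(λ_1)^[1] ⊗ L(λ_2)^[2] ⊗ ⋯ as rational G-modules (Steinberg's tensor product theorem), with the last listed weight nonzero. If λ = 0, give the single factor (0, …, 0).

((6, 2), (6, 1), (2, 1), (4, 0))

Converting to the ω-basis (c_i = row i of M dotted with v = (-1286, -1228)):
  c_1 = (-5)·(-1286) + (4)·(-1228) = 1518
  c_2 = (-1)·(-1286) + (1)·(-1228) = 58
Expand coordinatewise in base 7:
  c_1 = 1518 = 6·7^0 + 6·7^1 + 2·7^2 + 4·7^3
  c_2 = 58 = 2·7^0 + 1·7^1 + 1·7^2
λ_0 = (6, 2)
λ_1 = (6, 1)
λ_2 = (2, 1)
λ_3 = (4, 0)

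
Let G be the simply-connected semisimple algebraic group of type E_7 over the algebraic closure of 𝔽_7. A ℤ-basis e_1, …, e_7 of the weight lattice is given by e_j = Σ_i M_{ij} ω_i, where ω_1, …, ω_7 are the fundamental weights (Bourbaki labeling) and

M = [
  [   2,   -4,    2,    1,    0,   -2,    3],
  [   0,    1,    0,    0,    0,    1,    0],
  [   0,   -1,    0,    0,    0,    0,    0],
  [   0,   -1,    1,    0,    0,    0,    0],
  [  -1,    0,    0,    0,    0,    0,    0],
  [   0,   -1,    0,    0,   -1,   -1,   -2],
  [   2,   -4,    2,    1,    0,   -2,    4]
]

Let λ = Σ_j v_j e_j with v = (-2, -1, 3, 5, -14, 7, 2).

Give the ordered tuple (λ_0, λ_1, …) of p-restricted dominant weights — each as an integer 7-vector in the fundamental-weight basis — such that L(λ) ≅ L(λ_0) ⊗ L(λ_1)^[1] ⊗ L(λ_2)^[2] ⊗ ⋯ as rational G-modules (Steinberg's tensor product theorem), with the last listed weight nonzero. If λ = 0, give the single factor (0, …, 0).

Compute c_i = Σ_j M_{ij} v_j with v = (-2, -1, 3, 5, -14, 7, 2):
  c_1 = 2*-2 + -4*-1 + 2*3 + 1*5 + 0*-14 + -2*7 + 3*2 = 3
  c_2 = 0*-2 + 1*-1 + 0*3 + 0*5 + 0*-14 + 1*7 + 0*2 = 6
  c_3 = 0*-2 + -1*-1 + 0*3 + 0*5 + 0*-14 + 0*7 + 0*2 = 1
  c_4 = 0*-2 + -1*-1 + 1*3 + 0*5 + 0*-14 + 0*7 + 0*2 = 4
  c_5 = -1*-2 + 0*-1 + 0*3 + 0*5 + 0*-14 + 0*7 + 0*2 = 2
  c_6 = 0*-2 + -1*-1 + 0*3 + 0*5 + -1*-14 + -1*7 + -2*2 = 4
  c_7 = 2*-2 + -4*-1 + 2*3 + 1*5 + 0*-14 + -2*7 + 4*2 = 5
Base-7 expansion of each c_i:
  c_1 = 3 = 3·7^0
  c_2 = 6 = 6·7^0
  c_3 = 1 = 1·7^0
  c_4 = 4 = 4·7^0
  c_5 = 2 = 2·7^0
  c_6 = 4 = 4·7^0
  c_7 = 5 = 5·7^0
p-restricted factor λ_0 = (3, 6, 1, 4, 2, 4, 5)

((3, 6, 1, 4, 2, 4, 5),)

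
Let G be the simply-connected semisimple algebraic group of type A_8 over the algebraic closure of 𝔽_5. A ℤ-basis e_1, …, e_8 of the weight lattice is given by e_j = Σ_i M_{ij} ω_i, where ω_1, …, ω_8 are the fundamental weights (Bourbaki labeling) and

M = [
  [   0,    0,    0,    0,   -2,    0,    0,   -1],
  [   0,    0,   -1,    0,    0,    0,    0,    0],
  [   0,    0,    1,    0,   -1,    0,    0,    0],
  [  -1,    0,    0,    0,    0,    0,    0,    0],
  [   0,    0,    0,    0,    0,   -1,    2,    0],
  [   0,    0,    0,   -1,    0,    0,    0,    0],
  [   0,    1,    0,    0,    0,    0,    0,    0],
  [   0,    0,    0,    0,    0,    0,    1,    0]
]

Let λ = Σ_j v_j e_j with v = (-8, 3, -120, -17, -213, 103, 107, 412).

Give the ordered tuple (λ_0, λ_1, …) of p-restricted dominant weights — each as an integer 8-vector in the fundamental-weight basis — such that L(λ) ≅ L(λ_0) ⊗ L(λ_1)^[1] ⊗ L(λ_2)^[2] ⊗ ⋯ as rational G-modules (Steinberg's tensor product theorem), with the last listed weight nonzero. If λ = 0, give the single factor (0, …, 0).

((4, 0, 3, 3, 1, 2, 3, 2), (2, 4, 3, 1, 2, 3, 0, 1), (0, 4, 3, 0, 4, 0, 0, 4))

In the fundamental-weight basis, λ has coordinates c = M·v (v = (-8, 3, -120, -17, -213, 103, 107, 412)):
  c_1 = (0)·(-8) + (0)·(3) + (0)·(-120) + (0)·(-17) + (-2)·(-213) + (0)·(103) + (0)·(107) + (-1)·(412) = 14
  c_2 = (0)·(-8) + (0)·(3) + (-1)·(-120) + (0)·(-17) + (0)·(-213) + (0)·(103) + (0)·(107) + (0)·(412) = 120
  c_3 = (0)·(-8) + (0)·(3) + (1)·(-120) + (0)·(-17) + (-1)·(-213) + (0)·(103) + (0)·(107) + (0)·(412) = 93
  c_4 = (-1)·(-8) + (0)·(3) + (0)·(-120) + (0)·(-17) + (0)·(-213) + (0)·(103) + (0)·(107) + (0)·(412) = 8
  c_5 = (0)·(-8) + (0)·(3) + (0)·(-120) + (0)·(-17) + (0)·(-213) + (-1)·(103) + (2)·(107) + (0)·(412) = 111
  c_6 = (0)·(-8) + (0)·(3) + (0)·(-120) + (-1)·(-17) + (0)·(-213) + (0)·(103) + (0)·(107) + (0)·(412) = 17
  c_7 = (0)·(-8) + (1)·(3) + (0)·(-120) + (0)·(-17) + (0)·(-213) + (0)·(103) + (0)·(107) + (0)·(412) = 3
  c_8 = (0)·(-8) + (0)·(3) + (0)·(-120) + (0)·(-17) + (0)·(-213) + (0)·(103) + (1)·(107) + (0)·(412) = 107
Base-5 expansion of each c_i:
  c_1 = 14 = 4·5^0 + 2·5^1
  c_2 = 120 = 0·5^0 + 4·5^1 + 4·5^2
  c_3 = 93 = 3·5^0 + 3·5^1 + 3·5^2
  c_4 = 8 = 3·5^0 + 1·5^1
  c_5 = 111 = 1·5^0 + 2·5^1 + 4·5^2
  c_6 = 17 = 2·5^0 + 3·5^1
  c_7 = 3 = 3·5^0
  c_8 = 107 = 2·5^0 + 1·5^1 + 4·5^2
p-restricted factor λ_0 = (4, 0, 3, 3, 1, 2, 3, 2)
p-restricted factor λ_1 = (2, 4, 3, 1, 2, 3, 0, 1)
p-restricted factor λ_2 = (0, 4, 3, 0, 4, 0, 0, 4)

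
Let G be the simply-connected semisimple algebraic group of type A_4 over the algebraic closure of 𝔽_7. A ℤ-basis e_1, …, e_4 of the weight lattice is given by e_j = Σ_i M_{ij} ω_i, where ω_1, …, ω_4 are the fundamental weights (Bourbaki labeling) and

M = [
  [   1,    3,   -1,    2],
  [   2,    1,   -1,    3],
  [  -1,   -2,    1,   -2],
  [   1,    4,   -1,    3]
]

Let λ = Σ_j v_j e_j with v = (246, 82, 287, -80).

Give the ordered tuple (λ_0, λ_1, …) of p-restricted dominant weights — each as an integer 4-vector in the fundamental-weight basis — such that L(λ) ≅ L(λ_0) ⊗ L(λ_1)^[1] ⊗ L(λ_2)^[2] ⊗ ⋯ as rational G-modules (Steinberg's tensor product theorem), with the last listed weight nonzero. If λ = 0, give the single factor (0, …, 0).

Converting to the ω-basis (c_i = row i of M dotted with v = (246, 82, 287, -80)):
  c_1 = 1·246 + 3·82 + (-1)·(287) + (2)·(-80) = 45
  c_2 = 2·246 + 1·82 + (-1)·(287) + (3)·(-80) = 47
  c_3 = (-1)·(246) + (-2)·(82) + 1·287 + (-2)·(-80) = 37
  c_4 = 1·246 + 4·82 + (-1)·(287) + (3)·(-80) = 47
Base-7 expansion of each c_i:
  c_1 = 45 = 3·7^0 + 6·7^1
  c_2 = 47 = 5·7^0 + 6·7^1
  c_3 = 37 = 2·7^0 + 5·7^1
  c_4 = 47 = 5·7^0 + 6·7^1
p-restricted factor λ_0 = (3, 5, 2, 5)
p-restricted factor λ_1 = (6, 6, 5, 6)

((3, 5, 2, 5), (6, 6, 5, 6))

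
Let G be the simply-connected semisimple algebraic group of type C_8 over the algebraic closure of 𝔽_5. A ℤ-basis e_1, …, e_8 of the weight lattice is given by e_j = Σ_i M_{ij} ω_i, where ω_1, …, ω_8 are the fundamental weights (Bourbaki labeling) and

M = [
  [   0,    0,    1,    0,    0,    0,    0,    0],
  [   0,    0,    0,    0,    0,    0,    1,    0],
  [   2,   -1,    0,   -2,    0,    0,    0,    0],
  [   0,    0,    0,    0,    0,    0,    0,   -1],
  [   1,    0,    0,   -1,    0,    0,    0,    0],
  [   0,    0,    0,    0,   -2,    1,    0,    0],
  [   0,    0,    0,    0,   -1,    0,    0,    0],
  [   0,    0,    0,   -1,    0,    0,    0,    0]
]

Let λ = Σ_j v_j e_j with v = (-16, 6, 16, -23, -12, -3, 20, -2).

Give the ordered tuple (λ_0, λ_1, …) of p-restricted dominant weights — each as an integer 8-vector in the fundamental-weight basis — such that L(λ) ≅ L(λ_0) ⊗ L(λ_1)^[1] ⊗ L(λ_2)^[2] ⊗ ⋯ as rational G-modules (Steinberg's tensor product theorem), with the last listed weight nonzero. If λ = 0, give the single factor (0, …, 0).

Change of basis e → ω: c = M·v where v = (-16, 6, 16, -23, -12, -3, 20, -2):
  c_1 = (0)·(-16) + (0)·(6) + (1)·(16) + (0)·(-23) + (0)·(-12) + (0)·(-3) + (0)·(20) + (0)·(-2) = 16
  c_2 = (0)·(-16) + (0)·(6) + (0)·(16) + (0)·(-23) + (0)·(-12) + (0)·(-3) + (1)·(20) + (0)·(-2) = 20
  c_3 = (2)·(-16) + (-1)·(6) + (0)·(16) + (-2)·(-23) + (0)·(-12) + (0)·(-3) + (0)·(20) + (0)·(-2) = 8
  c_4 = (0)·(-16) + (0)·(6) + (0)·(16) + (0)·(-23) + (0)·(-12) + (0)·(-3) + (0)·(20) + (-1)·(-2) = 2
  c_5 = (1)·(-16) + (0)·(6) + (0)·(16) + (-1)·(-23) + (0)·(-12) + (0)·(-3) + (0)·(20) + (0)·(-2) = 7
  c_6 = (0)·(-16) + (0)·(6) + (0)·(16) + (0)·(-23) + (-2)·(-12) + (1)·(-3) + (0)·(20) + (0)·(-2) = 21
  c_7 = (0)·(-16) + (0)·(6) + (0)·(16) + (0)·(-23) + (-1)·(-12) + (0)·(-3) + (0)·(20) + (0)·(-2) = 12
  c_8 = (0)·(-16) + (0)·(6) + (0)·(16) + (-1)·(-23) + (0)·(-12) + (0)·(-3) + (0)·(20) + (0)·(-2) = 23
Writing each c_i in base p = 5:
  c_1 = 16 = 1·5^0 + 3·5^1
  c_2 = 20 = 0·5^0 + 4·5^1
  c_3 = 8 = 3·5^0 + 1·5^1
  c_4 = 2 = 2·5^0
  c_5 = 7 = 2·5^0 + 1·5^1
  c_6 = 21 = 1·5^0 + 4·5^1
  c_7 = 12 = 2·5^0 + 2·5^1
  c_8 = 23 = 3·5^0 + 4·5^1
Factor λ_0 = (1, 0, 3, 2, 2, 1, 2, 3)
Factor λ_1 = (3, 4, 1, 0, 1, 4, 2, 4)

((1, 0, 3, 2, 2, 1, 2, 3), (3, 4, 1, 0, 1, 4, 2, 4))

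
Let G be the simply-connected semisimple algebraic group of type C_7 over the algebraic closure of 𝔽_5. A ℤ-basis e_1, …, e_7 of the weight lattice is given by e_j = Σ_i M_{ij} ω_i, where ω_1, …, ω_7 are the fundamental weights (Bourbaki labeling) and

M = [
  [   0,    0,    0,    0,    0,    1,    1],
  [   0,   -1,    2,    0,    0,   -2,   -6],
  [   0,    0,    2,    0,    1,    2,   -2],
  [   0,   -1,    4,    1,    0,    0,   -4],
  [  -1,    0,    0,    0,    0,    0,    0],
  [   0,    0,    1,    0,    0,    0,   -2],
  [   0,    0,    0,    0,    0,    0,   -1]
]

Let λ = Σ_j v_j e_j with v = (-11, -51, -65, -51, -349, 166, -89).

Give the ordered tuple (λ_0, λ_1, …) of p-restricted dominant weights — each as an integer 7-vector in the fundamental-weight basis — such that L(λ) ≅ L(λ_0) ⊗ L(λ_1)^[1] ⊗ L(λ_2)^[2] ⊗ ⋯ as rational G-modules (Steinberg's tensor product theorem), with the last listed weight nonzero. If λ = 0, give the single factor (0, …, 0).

((2, 3, 1, 1, 1, 3, 4), (0, 4, 1, 4, 2, 2, 2), (3, 4, 1, 3, 0, 4, 3))

Converting to the ω-basis (c_i = row i of M dotted with v = (-11, -51, -65, -51, -349, 166, -89)):
  c_1 = 0*-11 + 0*-51 + 0*-65 + 0*-51 + 0*-349 + 1*166 + 1*-89 = 77
  c_2 = 0*-11 + -1*-51 + 2*-65 + 0*-51 + 0*-349 + -2*166 + -6*-89 = 123
  c_3 = 0*-11 + 0*-51 + 2*-65 + 0*-51 + 1*-349 + 2*166 + -2*-89 = 31
  c_4 = 0*-11 + -1*-51 + 4*-65 + 1*-51 + 0*-349 + 0*166 + -4*-89 = 96
  c_5 = -1*-11 + 0*-51 + 0*-65 + 0*-51 + 0*-349 + 0*166 + 0*-89 = 11
  c_6 = 0*-11 + 0*-51 + 1*-65 + 0*-51 + 0*-349 + 0*166 + -2*-89 = 113
  c_7 = 0*-11 + 0*-51 + 0*-65 + 0*-51 + 0*-349 + 0*166 + -1*-89 = 89
Writing each c_i in base p = 5:
  c_1 = 77 = 2·5^0 + 0·5^1 + 3·5^2
  c_2 = 123 = 3·5^0 + 4·5^1 + 4·5^2
  c_3 = 31 = 1·5^0 + 1·5^1 + 1·5^2
  c_4 = 96 = 1·5^0 + 4·5^1 + 3·5^2
  c_5 = 11 = 1·5^0 + 2·5^1
  c_6 = 113 = 3·5^0 + 2·5^1 + 4·5^2
  c_7 = 89 = 4·5^0 + 2·5^1 + 3·5^2
p-restricted factor λ_0 = (2, 3, 1, 1, 1, 3, 4)
p-restricted factor λ_1 = (0, 4, 1, 4, 2, 2, 2)
p-restricted factor λ_2 = (3, 4, 1, 3, 0, 4, 3)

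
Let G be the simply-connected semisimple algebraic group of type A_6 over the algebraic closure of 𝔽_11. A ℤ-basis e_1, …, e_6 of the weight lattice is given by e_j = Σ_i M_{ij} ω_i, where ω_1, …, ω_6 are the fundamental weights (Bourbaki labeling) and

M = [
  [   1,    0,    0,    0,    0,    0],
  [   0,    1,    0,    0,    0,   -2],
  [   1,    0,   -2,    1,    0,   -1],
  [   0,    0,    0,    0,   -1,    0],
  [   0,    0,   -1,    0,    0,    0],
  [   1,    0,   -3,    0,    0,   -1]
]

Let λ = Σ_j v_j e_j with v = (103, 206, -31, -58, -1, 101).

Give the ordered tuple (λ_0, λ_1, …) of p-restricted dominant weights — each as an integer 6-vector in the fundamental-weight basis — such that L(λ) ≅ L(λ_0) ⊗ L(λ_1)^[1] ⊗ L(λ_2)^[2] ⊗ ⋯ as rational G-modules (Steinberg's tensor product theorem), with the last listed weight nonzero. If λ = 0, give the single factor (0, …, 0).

ω-coordinates c = M·v, v = (103, 206, -31, -58, -1, 101):
  c_1 = (1)·(103) + (0)·(206) + (0)·(-31) + (0)·(-58) + (0)·(-1) + (0)·(101) = 103
  c_2 = (0)·(103) + (1)·(206) + (0)·(-31) + (0)·(-58) + (0)·(-1) + (-2)·(101) = 4
  c_3 = (1)·(103) + (0)·(206) + (-2)·(-31) + (1)·(-58) + (0)·(-1) + (-1)·(101) = 6
  c_4 = (0)·(103) + (0)·(206) + (0)·(-31) + (0)·(-58) + (-1)·(-1) + (0)·(101) = 1
  c_5 = (0)·(103) + (0)·(206) + (-1)·(-31) + (0)·(-58) + (0)·(-1) + (0)·(101) = 31
  c_6 = (1)·(103) + (0)·(206) + (-3)·(-31) + (0)·(-58) + (0)·(-1) + (-1)·(101) = 95
Base-11 expansion of each c_i:
  c_1 = 103 = 4·11^0 + 9·11^1
  c_2 = 4 = 4·11^0
  c_3 = 6 = 6·11^0
  c_4 = 1 = 1·11^0
  c_5 = 31 = 9·11^0 + 2·11^1
  c_6 = 95 = 7·11^0 + 8·11^1
Factor λ_0 = (4, 4, 6, 1, 9, 7)
Factor λ_1 = (9, 0, 0, 0, 2, 8)

((4, 4, 6, 1, 9, 7), (9, 0, 0, 0, 2, 8))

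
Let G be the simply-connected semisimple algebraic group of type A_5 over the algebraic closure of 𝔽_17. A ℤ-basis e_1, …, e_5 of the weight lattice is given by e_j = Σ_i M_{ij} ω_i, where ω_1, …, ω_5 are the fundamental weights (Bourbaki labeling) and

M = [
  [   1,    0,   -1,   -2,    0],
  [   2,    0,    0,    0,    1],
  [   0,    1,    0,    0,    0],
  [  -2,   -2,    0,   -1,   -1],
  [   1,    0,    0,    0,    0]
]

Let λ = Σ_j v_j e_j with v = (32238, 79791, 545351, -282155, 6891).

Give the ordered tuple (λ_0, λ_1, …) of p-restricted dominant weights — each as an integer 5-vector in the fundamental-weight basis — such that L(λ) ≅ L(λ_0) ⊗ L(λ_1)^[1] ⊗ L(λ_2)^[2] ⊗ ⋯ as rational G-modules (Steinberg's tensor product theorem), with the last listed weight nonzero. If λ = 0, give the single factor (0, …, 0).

((10, 1, 10, 2, 6), (2, 16, 1, 3, 9), (7, 8, 4, 7, 9), (10, 14, 16, 10, 6))

Change of basis e → ω: c = M·v where v = (32238, 79791, 545351, -282155, 6891):
  c_1 = 1·32238 + 0·79791 + (-1)·(545351) + (-2)·(-282155) + 0·6891 = 51197
  c_2 = 2·32238 + 0·79791 + 0·545351 + (0)·(-282155) + 1·6891 = 71367
  c_3 = 0·32238 + 1·79791 + 0·545351 + (0)·(-282155) + 0·6891 = 79791
  c_4 = (-2)·(32238) + (-2)·(79791) + 0·545351 + (-1)·(-282155) + (-1)·(6891) = 51206
  c_5 = 1·32238 + 0·79791 + 0·545351 + (0)·(-282155) + 0·6891 = 32238
Base-17 expansion of each c_i:
  c_1 = 51197 = 10·17^0 + 2·17^1 + 7·17^2 + 10·17^3
  c_2 = 71367 = 1·17^0 + 16·17^1 + 8·17^2 + 14·17^3
  c_3 = 79791 = 10·17^0 + 1·17^1 + 4·17^2 + 16·17^3
  c_4 = 51206 = 2·17^0 + 3·17^1 + 7·17^2 + 10·17^3
  c_5 = 32238 = 6·17^0 + 9·17^1 + 9·17^2 + 6·17^3
λ_0 = (10, 1, 10, 2, 6)
λ_1 = (2, 16, 1, 3, 9)
λ_2 = (7, 8, 4, 7, 9)
λ_3 = (10, 14, 16, 10, 6)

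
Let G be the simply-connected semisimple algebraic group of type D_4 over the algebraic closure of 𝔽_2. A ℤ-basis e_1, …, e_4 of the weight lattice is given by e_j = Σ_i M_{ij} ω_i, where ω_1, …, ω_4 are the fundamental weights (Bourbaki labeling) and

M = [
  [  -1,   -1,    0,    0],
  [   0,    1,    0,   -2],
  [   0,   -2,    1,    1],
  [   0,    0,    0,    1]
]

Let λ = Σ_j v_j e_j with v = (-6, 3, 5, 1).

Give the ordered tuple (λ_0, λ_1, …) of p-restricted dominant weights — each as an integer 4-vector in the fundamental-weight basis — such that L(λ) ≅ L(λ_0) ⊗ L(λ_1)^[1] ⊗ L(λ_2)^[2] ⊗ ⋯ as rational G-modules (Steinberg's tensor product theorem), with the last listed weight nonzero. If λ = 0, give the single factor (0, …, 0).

In the fundamental-weight basis, λ has coordinates c = M·v (v = (-6, 3, 5, 1)):
  c_1 = -1*-6 + -1*3 + 0*5 + 0*1 = 3
  c_2 = 0*-6 + 1*3 + 0*5 + -2*1 = 1
  c_3 = 0*-6 + -2*3 + 1*5 + 1*1 = 0
  c_4 = 0*-6 + 0*3 + 0*5 + 1*1 = 1
Base-2 expansion of each c_i:
  c_1 = 3 = 1·2^0 + 1·2^1
  c_2 = 1 = 1·2^0
  c_3 = 0
  c_4 = 1 = 1·2^0
Factor λ_0 = (1, 1, 0, 1)
Factor λ_1 = (1, 0, 0, 0)

((1, 1, 0, 1), (1, 0, 0, 0))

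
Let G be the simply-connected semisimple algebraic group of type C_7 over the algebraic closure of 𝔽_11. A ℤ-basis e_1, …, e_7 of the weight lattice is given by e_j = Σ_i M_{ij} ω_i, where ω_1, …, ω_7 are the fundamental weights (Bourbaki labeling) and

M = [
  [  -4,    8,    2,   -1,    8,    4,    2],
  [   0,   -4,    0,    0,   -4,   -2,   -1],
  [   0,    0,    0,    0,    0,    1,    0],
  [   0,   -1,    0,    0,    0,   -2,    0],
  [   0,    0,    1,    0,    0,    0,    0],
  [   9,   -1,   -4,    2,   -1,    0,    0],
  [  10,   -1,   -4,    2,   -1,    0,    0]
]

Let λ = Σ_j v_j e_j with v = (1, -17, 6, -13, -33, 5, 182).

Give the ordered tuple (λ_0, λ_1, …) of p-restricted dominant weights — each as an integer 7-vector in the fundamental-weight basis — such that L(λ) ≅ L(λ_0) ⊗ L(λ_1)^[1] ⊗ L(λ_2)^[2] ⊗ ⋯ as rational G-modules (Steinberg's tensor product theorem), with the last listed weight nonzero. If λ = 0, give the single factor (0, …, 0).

((5, 8, 5, 7, 6, 9, 10),)

Change of basis e → ω: c = M·v where v = (1, -17, 6, -13, -33, 5, 182):
  c_1 = (-4)·(1) + (8)·(-17) + (2)·(6) + (-1)·(-13) + (8)·(-33) + (4)·(5) + (2)·(182) = 5
  c_2 = (0)·(1) + (-4)·(-17) + (0)·(6) + (0)·(-13) + (-4)·(-33) + (-2)·(5) + (-1)·(182) = 8
  c_3 = (0)·(1) + (0)·(-17) + (0)·(6) + (0)·(-13) + (0)·(-33) + (1)·(5) + (0)·(182) = 5
  c_4 = (0)·(1) + (-1)·(-17) + (0)·(6) + (0)·(-13) + (0)·(-33) + (-2)·(5) + (0)·(182) = 7
  c_5 = (0)·(1) + (0)·(-17) + (1)·(6) + (0)·(-13) + (0)·(-33) + (0)·(5) + (0)·(182) = 6
  c_6 = (9)·(1) + (-1)·(-17) + (-4)·(6) + (2)·(-13) + (-1)·(-33) + (0)·(5) + (0)·(182) = 9
  c_7 = (10)·(1) + (-1)·(-17) + (-4)·(6) + (2)·(-13) + (-1)·(-33) + (0)·(5) + (0)·(182) = 10
Base-11 expansion of each c_i:
  c_1 = 5 = 5·11^0
  c_2 = 8 = 8·11^0
  c_3 = 5 = 5·11^0
  c_4 = 7 = 7·11^0
  c_5 = 6 = 6·11^0
  c_6 = 9 = 9·11^0
  c_7 = 10 = 10·11^0
Factor λ_0 = (5, 8, 5, 7, 6, 9, 10)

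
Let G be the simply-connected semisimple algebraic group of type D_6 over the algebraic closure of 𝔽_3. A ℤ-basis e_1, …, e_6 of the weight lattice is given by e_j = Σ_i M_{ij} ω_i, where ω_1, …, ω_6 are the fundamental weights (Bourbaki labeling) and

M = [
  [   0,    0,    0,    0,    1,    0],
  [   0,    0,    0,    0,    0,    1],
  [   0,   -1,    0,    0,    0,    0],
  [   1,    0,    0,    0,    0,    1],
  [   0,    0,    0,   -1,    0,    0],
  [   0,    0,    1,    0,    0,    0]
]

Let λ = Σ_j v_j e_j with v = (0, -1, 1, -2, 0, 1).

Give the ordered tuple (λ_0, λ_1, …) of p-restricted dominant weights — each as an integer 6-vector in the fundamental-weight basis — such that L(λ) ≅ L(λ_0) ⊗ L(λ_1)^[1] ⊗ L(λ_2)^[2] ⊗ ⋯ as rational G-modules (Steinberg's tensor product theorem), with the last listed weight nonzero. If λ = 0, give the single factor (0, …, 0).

Compute c_i = Σ_j M_{ij} v_j with v = (0, -1, 1, -2, 0, 1):
  c_1 = (0)·(0) + (0)·(-1) + (0)·(1) + (0)·(-2) + (1)·(0) + (0)·(1) = 0
  c_2 = (0)·(0) + (0)·(-1) + (0)·(1) + (0)·(-2) + (0)·(0) + (1)·(1) = 1
  c_3 = (0)·(0) + (-1)·(-1) + (0)·(1) + (0)·(-2) + (0)·(0) + (0)·(1) = 1
  c_4 = (1)·(0) + (0)·(-1) + (0)·(1) + (0)·(-2) + (0)·(0) + (1)·(1) = 1
  c_5 = (0)·(0) + (0)·(-1) + (0)·(1) + (-1)·(-2) + (0)·(0) + (0)·(1) = 2
  c_6 = (0)·(0) + (0)·(-1) + (1)·(1) + (0)·(-2) + (0)·(0) + (0)·(1) = 1
Writing each c_i in base p = 3:
  c_1 = 0
  c_2 = 1 = 1·3^0
  c_3 = 1 = 1·3^0
  c_4 = 1 = 1·3^0
  c_5 = 2 = 2·3^0
  c_6 = 1 = 1·3^0
p-restricted factor λ_0 = (0, 1, 1, 1, 2, 1)

((0, 1, 1, 1, 2, 1),)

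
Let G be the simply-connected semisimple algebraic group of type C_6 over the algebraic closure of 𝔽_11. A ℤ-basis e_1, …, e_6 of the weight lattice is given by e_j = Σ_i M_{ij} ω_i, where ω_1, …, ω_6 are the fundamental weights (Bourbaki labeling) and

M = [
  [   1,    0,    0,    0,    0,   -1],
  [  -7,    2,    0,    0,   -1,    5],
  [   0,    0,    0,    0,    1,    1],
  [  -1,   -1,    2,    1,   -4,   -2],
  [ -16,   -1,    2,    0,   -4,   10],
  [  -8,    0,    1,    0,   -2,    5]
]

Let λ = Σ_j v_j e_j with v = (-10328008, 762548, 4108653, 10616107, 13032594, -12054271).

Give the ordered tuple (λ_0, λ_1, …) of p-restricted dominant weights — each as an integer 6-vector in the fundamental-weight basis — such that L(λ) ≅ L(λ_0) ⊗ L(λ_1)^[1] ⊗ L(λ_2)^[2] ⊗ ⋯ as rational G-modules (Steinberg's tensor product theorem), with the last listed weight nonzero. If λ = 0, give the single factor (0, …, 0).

((0, 5, 5, 3, 1, 9), (7, 4, 3, 0, 3, 1), (10, 6, 0, 3, 4, 7), (9, 3, 9, 8, 0, 0), (7, 2, 0, 3, 2, 5), (10, 3, 6, 2, 0, 2))

In the fundamental-weight basis, λ has coordinates c = M·v (v = (-10328008, 762548, 4108653, 10616107, 13032594, -12054271)):
  c_1 = (1)·(-10328008) + (0)·(762548) + (0)·(4108653) + (0)·(10616107) + (0)·(13032594) + (-1)·(-12054271) = 1726263
  c_2 = (-7)·(-10328008) + (2)·(762548) + (0)·(4108653) + (0)·(10616107) + (-1)·(13032594) + (5)·(-12054271) = 517203
  c_3 = (0)·(-10328008) + (0)·(762548) + (0)·(4108653) + (0)·(10616107) + (1)·(13032594) + (1)·(-12054271) = 978323
  c_4 = (-1)·(-10328008) + (-1)·(762548) + (2)·(4108653) + (1)·(10616107) + (-4)·(13032594) + (-2)·(-12054271) = 377039
  c_5 = (-16)·(-10328008) + (-1)·(762548) + (2)·(4108653) + (0)·(10616107) + (-4)·(13032594) + (10)·(-12054271) = 29800
  c_6 = (-8)·(-10328008) + (0)·(762548) + (1)·(4108653) + (0)·(10616107) + (-2)·(13032594) + (5)·(-12054271) = 396174
Writing each c_i in base p = 11:
  c_1 = 1726263 = 0·11^0 + 7·11^1 + 10·11^2 + 9·11^3 + 7·11^4 + 10·11^5
  c_2 = 517203 = 5·11^0 + 4·11^1 + 6·11^2 + 3·11^3 + 2·11^4 + 3·11^5
  c_3 = 978323 = 5·11^0 + 3·11^1 + 0·11^2 + 9·11^3 + 0·11^4 + 6·11^5
  c_4 = 377039 = 3·11^0 + 0·11^1 + 3·11^2 + 8·11^3 + 3·11^4 + 2·11^5
  c_5 = 29800 = 1·11^0 + 3·11^1 + 4·11^2 + 0·11^3 + 2·11^4
  c_6 = 396174 = 9·11^0 + 1·11^1 + 7·11^2 + 0·11^3 + 5·11^4 + 2·11^5
p-restricted factor λ_0 = (0, 5, 5, 3, 1, 9)
p-restricted factor λ_1 = (7, 4, 3, 0, 3, 1)
p-restricted factor λ_2 = (10, 6, 0, 3, 4, 7)
p-restricted factor λ_3 = (9, 3, 9, 8, 0, 0)
p-restricted factor λ_4 = (7, 2, 0, 3, 2, 5)
p-restricted factor λ_5 = (10, 3, 6, 2, 0, 2)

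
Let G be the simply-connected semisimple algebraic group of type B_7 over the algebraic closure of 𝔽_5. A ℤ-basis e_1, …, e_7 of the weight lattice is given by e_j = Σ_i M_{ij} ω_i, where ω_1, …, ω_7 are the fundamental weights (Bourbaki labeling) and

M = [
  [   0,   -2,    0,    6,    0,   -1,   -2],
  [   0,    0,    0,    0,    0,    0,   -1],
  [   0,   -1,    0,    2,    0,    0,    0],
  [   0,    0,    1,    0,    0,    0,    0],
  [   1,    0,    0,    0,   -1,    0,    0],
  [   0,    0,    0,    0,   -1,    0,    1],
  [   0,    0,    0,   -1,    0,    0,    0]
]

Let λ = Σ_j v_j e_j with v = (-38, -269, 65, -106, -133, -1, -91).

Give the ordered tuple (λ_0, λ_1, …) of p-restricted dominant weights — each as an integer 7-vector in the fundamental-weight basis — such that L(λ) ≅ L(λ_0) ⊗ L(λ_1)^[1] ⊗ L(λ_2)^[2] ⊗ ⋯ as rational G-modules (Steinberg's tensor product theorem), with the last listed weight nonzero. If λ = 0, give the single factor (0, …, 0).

Change of basis e → ω: c = M·v where v = (-38, -269, 65, -106, -133, -1, -91):
  c_1 = (0)·(-38) + (-2)·(-269) + 0·65 + (6)·(-106) + (0)·(-133) + (-1)·(-1) + (-2)·(-91) = 85
  c_2 = (0)·(-38) + (0)·(-269) + 0·65 + (0)·(-106) + (0)·(-133) + (0)·(-1) + (-1)·(-91) = 91
  c_3 = (0)·(-38) + (-1)·(-269) + 0·65 + (2)·(-106) + (0)·(-133) + (0)·(-1) + (0)·(-91) = 57
  c_4 = (0)·(-38) + (0)·(-269) + 1·65 + (0)·(-106) + (0)·(-133) + (0)·(-1) + (0)·(-91) = 65
  c_5 = (1)·(-38) + (0)·(-269) + 0·65 + (0)·(-106) + (-1)·(-133) + (0)·(-1) + (0)·(-91) = 95
  c_6 = (0)·(-38) + (0)·(-269) + 0·65 + (0)·(-106) + (-1)·(-133) + (0)·(-1) + (1)·(-91) = 42
  c_7 = (0)·(-38) + (0)·(-269) + 0·65 + (-1)·(-106) + (0)·(-133) + (0)·(-1) + (0)·(-91) = 106
Base-5 expansion of each c_i:
  c_1 = 85 = 0·5^0 + 2·5^1 + 3·5^2
  c_2 = 91 = 1·5^0 + 3·5^1 + 3·5^2
  c_3 = 57 = 2·5^0 + 1·5^1 + 2·5^2
  c_4 = 65 = 0·5^0 + 3·5^1 + 2·5^2
  c_5 = 95 = 0·5^0 + 4·5^1 + 3·5^2
  c_6 = 42 = 2·5^0 + 3·5^1 + 1·5^2
  c_7 = 106 = 1·5^0 + 1·5^1 + 4·5^2
p-restricted factor λ_0 = (0, 1, 2, 0, 0, 2, 1)
p-restricted factor λ_1 = (2, 3, 1, 3, 4, 3, 1)
p-restricted factor λ_2 = (3, 3, 2, 2, 3, 1, 4)

((0, 1, 2, 0, 0, 2, 1), (2, 3, 1, 3, 4, 3, 1), (3, 3, 2, 2, 3, 1, 4))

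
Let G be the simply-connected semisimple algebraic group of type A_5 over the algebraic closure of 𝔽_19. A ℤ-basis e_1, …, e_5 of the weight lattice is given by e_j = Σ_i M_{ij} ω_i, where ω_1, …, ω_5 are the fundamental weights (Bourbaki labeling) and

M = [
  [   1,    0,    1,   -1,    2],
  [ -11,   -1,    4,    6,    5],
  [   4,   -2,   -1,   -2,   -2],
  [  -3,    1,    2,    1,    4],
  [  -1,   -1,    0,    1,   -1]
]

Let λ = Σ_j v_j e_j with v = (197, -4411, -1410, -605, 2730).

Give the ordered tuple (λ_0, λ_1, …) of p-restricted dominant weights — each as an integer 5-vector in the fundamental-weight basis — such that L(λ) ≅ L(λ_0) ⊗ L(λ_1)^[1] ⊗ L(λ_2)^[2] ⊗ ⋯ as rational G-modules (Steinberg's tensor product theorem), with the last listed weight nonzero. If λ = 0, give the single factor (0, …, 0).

((7, 12, 6, 4, 5), (8, 6, 14, 17, 8), (13, 18, 18, 6, 2))

Converting to the ω-basis (c_i = row i of M dotted with v = (197, -4411, -1410, -605, 2730)):
  c_1 = 1·197 + (0)·(-4411) + (1)·(-1410) + (-1)·(-605) + 2·2730 = 4852
  c_2 = (-11)·(197) + (-1)·(-4411) + (4)·(-1410) + (6)·(-605) + 5·2730 = 6624
  c_3 = 4·197 + (-2)·(-4411) + (-1)·(-1410) + (-2)·(-605) + (-2)·(2730) = 6770
  c_4 = (-3)·(197) + (1)·(-4411) + (2)·(-1410) + (1)·(-605) + 4·2730 = 2493
  c_5 = (-1)·(197) + (-1)·(-4411) + (0)·(-1410) + (1)·(-605) + (-1)·(2730) = 879
Expand coordinatewise in base 19:
  c_1 = 4852 = 7·19^0 + 8·19^1 + 13·19^2
  c_2 = 6624 = 12·19^0 + 6·19^1 + 18·19^2
  c_3 = 6770 = 6·19^0 + 14·19^1 + 18·19^2
  c_4 = 2493 = 4·19^0 + 17·19^1 + 6·19^2
  c_5 = 879 = 5·19^0 + 8·19^1 + 2·19^2
p-restricted factor λ_0 = (7, 12, 6, 4, 5)
p-restricted factor λ_1 = (8, 6, 14, 17, 8)
p-restricted factor λ_2 = (13, 18, 18, 6, 2)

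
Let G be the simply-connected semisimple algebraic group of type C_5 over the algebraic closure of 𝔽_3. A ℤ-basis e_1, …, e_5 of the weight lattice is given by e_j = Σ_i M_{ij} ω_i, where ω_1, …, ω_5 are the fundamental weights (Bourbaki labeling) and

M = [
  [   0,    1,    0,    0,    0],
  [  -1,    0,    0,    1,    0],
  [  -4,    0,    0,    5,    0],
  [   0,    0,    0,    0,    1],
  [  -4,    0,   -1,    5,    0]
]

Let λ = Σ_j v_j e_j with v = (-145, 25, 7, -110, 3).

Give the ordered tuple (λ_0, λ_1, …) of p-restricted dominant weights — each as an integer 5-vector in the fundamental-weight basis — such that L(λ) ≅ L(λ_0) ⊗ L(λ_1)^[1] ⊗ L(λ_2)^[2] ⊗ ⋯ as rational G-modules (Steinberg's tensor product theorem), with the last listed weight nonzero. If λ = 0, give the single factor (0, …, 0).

((1, 2, 0, 0, 2), (2, 2, 1, 1, 1), (2, 0, 0, 0, 2), (0, 1, 1, 0, 0))

ω-coordinates c = M·v, v = (-145, 25, 7, -110, 3):
  c_1 = (0)·(-145) + (1)·(25) + (0)·(7) + (0)·(-110) + (0)·(3) = 25
  c_2 = (-1)·(-145) + (0)·(25) + (0)·(7) + (1)·(-110) + (0)·(3) = 35
  c_3 = (-4)·(-145) + (0)·(25) + (0)·(7) + (5)·(-110) + (0)·(3) = 30
  c_4 = (0)·(-145) + (0)·(25) + (0)·(7) + (0)·(-110) + (1)·(3) = 3
  c_5 = (-4)·(-145) + (0)·(25) + (-1)·(7) + (5)·(-110) + (0)·(3) = 23
p = 3; digits c_i = Σ_j d_{ij}·3^j, 0 ≤ d_{ij} < 3:
  c_1 = 25 = 1·3^0 + 2·3^1 + 2·3^2
  c_2 = 35 = 2·3^0 + 2·3^1 + 0·3^2 + 1·3^3
  c_3 = 30 = 0·3^0 + 1·3^1 + 0·3^2 + 1·3^3
  c_4 = 3 = 0·3^0 + 1·3^1
  c_5 = 23 = 2·3^0 + 1·3^1 + 2·3^2
p-restricted factor λ_0 = (1, 2, 0, 0, 2)
p-restricted factor λ_1 = (2, 2, 1, 1, 1)
p-restricted factor λ_2 = (2, 0, 0, 0, 2)
p-restricted factor λ_3 = (0, 1, 1, 0, 0)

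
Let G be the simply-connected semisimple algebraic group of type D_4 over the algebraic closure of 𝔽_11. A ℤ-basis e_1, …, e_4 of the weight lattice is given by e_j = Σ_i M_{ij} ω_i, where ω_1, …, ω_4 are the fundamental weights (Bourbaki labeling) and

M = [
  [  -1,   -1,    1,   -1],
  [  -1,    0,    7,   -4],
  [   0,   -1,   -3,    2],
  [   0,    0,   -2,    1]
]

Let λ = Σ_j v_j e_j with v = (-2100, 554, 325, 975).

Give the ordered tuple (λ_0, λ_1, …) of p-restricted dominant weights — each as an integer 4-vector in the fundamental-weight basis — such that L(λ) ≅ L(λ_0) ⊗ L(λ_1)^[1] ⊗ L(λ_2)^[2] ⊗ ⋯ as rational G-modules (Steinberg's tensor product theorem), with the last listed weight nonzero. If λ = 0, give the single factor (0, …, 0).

Compute c_i = Σ_j M_{ij} v_j with v = (-2100, 554, 325, 975):
  c_1 = (-1)·(-2100) + (-1)·(554) + (1)·(325) + (-1)·(975) = 896
  c_2 = (-1)·(-2100) + (0)·(554) + (7)·(325) + (-4)·(975) = 475
  c_3 = (0)·(-2100) + (-1)·(554) + (-3)·(325) + (2)·(975) = 421
  c_4 = (0)·(-2100) + (0)·(554) + (-2)·(325) + (1)·(975) = 325
p = 11; digits c_i = Σ_j d_{ij}·11^j, 0 ≤ d_{ij} < 11:
  c_1 = 896 = 5·11^0 + 4·11^1 + 7·11^2
  c_2 = 475 = 2·11^0 + 10·11^1 + 3·11^2
  c_3 = 421 = 3·11^0 + 5·11^1 + 3·11^2
  c_4 = 325 = 6·11^0 + 7·11^1 + 2·11^2
λ_0 = (5, 2, 3, 6)
λ_1 = (4, 10, 5, 7)
λ_2 = (7, 3, 3, 2)

((5, 2, 3, 6), (4, 10, 5, 7), (7, 3, 3, 2))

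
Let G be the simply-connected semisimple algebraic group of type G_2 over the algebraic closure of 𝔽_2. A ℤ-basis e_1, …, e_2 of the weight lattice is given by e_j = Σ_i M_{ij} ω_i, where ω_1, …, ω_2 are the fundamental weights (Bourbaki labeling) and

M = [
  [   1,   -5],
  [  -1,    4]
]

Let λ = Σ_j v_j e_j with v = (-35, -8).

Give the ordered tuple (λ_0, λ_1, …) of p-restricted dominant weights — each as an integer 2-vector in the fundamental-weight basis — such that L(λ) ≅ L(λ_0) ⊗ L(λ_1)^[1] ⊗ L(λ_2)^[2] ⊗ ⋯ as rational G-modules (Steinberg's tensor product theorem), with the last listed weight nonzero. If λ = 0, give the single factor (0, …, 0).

((1, 1), (0, 1), (1, 0))

In the fundamental-weight basis, λ has coordinates c = M·v (v = (-35, -8)):
  c_1 = (1)·(-35) + (-5)·(-8) = 5
  c_2 = (-1)·(-35) + (4)·(-8) = 3
Base-2 expansion of each c_i:
  c_1 = 5 = 1·2^0 + 0·2^1 + 1·2^2
  c_2 = 3 = 1·2^0 + 1·2^1
p-restricted factor λ_0 = (1, 1)
p-restricted factor λ_1 = (0, 1)
p-restricted factor λ_2 = (1, 0)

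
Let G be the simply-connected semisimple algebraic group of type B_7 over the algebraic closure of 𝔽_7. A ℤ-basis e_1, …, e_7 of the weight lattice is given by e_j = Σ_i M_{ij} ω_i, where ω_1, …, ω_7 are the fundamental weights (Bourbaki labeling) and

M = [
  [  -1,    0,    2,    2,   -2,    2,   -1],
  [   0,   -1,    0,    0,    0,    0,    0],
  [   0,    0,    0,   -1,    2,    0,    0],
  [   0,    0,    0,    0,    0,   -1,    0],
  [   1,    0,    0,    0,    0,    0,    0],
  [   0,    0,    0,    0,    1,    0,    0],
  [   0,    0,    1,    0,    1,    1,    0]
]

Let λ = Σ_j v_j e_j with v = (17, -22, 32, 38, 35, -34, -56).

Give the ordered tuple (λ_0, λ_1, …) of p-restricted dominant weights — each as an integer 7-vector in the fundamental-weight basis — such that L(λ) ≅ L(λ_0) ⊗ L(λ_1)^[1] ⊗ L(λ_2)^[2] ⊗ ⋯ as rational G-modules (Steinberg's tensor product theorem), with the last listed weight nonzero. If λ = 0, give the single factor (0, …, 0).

((6, 1, 4, 6, 3, 0, 5), (5, 3, 4, 4, 2, 5, 4))

In the fundamental-weight basis, λ has coordinates c = M·v (v = (17, -22, 32, 38, 35, -34, -56)):
  c_1 = (-1)·(17) + (0)·(-22) + (2)·(32) + (2)·(38) + (-2)·(35) + (2)·(-34) + (-1)·(-56) = 41
  c_2 = (0)·(17) + (-1)·(-22) + (0)·(32) + (0)·(38) + (0)·(35) + (0)·(-34) + (0)·(-56) = 22
  c_3 = (0)·(17) + (0)·(-22) + (0)·(32) + (-1)·(38) + (2)·(35) + (0)·(-34) + (0)·(-56) = 32
  c_4 = (0)·(17) + (0)·(-22) + (0)·(32) + (0)·(38) + (0)·(35) + (-1)·(-34) + (0)·(-56) = 34
  c_5 = (1)·(17) + (0)·(-22) + (0)·(32) + (0)·(38) + (0)·(35) + (0)·(-34) + (0)·(-56) = 17
  c_6 = (0)·(17) + (0)·(-22) + (0)·(32) + (0)·(38) + (1)·(35) + (0)·(-34) + (0)·(-56) = 35
  c_7 = (0)·(17) + (0)·(-22) + (1)·(32) + (0)·(38) + (1)·(35) + (1)·(-34) + (0)·(-56) = 33
Base-7 expansion of each c_i:
  c_1 = 41 = 6·7^0 + 5·7^1
  c_2 = 22 = 1·7^0 + 3·7^1
  c_3 = 32 = 4·7^0 + 4·7^1
  c_4 = 34 = 6·7^0 + 4·7^1
  c_5 = 17 = 3·7^0 + 2·7^1
  c_6 = 35 = 0·7^0 + 5·7^1
  c_7 = 33 = 5·7^0 + 4·7^1
Factor λ_0 = (6, 1, 4, 6, 3, 0, 5)
Factor λ_1 = (5, 3, 4, 4, 2, 5, 4)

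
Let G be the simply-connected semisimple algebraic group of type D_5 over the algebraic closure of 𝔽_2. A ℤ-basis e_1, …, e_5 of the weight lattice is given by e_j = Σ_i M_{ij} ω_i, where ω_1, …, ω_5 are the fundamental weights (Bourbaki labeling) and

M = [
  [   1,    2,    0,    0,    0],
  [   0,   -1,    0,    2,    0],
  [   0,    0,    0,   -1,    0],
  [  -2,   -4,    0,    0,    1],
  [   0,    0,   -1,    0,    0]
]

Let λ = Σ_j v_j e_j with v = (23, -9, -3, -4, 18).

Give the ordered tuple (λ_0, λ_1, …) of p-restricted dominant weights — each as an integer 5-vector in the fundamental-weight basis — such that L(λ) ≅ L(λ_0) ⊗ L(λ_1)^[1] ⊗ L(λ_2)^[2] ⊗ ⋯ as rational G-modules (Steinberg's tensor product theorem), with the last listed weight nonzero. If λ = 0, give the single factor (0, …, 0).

((1, 1, 0, 0, 1), (0, 0, 0, 0, 1), (1, 0, 1, 0, 0), (0, 0, 0, 1, 0))

Converting to the ω-basis (c_i = row i of M dotted with v = (23, -9, -3, -4, 18)):
  c_1 = 1·23 + (2)·(-9) + (0)·(-3) + (0)·(-4) + 0·18 = 5
  c_2 = 0·23 + (-1)·(-9) + (0)·(-3) + (2)·(-4) + 0·18 = 1
  c_3 = 0·23 + (0)·(-9) + (0)·(-3) + (-1)·(-4) + 0·18 = 4
  c_4 = (-2)·(23) + (-4)·(-9) + (0)·(-3) + (0)·(-4) + 1·18 = 8
  c_5 = 0·23 + (0)·(-9) + (-1)·(-3) + (0)·(-4) + 0·18 = 3
p = 2; digits c_i = Σ_j d_{ij}·2^j, 0 ≤ d_{ij} < 2:
  c_1 = 5 = 1·2^0 + 0·2^1 + 1·2^2
  c_2 = 1 = 1·2^0
  c_3 = 4 = 0·2^0 + 0·2^1 + 1·2^2
  c_4 = 8 = 0·2^0 + 0·2^1 + 0·2^2 + 1·2^3
  c_5 = 3 = 1·2^0 + 1·2^1
λ_0 = (1, 1, 0, 0, 1)
λ_1 = (0, 0, 0, 0, 1)
λ_2 = (1, 0, 1, 0, 0)
λ_3 = (0, 0, 0, 1, 0)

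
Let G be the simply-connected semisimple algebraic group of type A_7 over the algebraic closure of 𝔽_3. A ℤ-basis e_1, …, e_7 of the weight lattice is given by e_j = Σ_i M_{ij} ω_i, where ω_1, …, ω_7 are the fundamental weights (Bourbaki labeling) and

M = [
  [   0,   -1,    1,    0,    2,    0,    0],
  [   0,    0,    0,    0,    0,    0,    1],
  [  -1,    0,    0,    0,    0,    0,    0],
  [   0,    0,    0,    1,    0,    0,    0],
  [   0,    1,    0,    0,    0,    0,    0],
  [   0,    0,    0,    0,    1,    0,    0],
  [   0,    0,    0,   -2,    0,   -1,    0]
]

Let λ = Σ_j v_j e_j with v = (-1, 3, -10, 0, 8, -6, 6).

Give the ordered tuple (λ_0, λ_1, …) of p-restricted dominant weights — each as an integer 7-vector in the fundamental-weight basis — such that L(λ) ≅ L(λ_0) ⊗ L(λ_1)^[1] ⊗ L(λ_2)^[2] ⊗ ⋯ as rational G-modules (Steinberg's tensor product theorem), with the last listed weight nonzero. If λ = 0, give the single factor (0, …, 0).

In the fundamental-weight basis, λ has coordinates c = M·v (v = (-1, 3, -10, 0, 8, -6, 6)):
  c_1 = (0)·(-1) + (-1)·(3) + (1)·(-10) + 0·0 + 2·8 + (0)·(-6) + 0·6 = 3
  c_2 = (0)·(-1) + 0·3 + (0)·(-10) + 0·0 + 0·8 + (0)·(-6) + 1·6 = 6
  c_3 = (-1)·(-1) + 0·3 + (0)·(-10) + 0·0 + 0·8 + (0)·(-6) + 0·6 = 1
  c_4 = (0)·(-1) + 0·3 + (0)·(-10) + 1·0 + 0·8 + (0)·(-6) + 0·6 = 0
  c_5 = (0)·(-1) + 1·3 + (0)·(-10) + 0·0 + 0·8 + (0)·(-6) + 0·6 = 3
  c_6 = (0)·(-1) + 0·3 + (0)·(-10) + 0·0 + 1·8 + (0)·(-6) + 0·6 = 8
  c_7 = (0)·(-1) + 0·3 + (0)·(-10) + (-2)·(0) + 0·8 + (-1)·(-6) + 0·6 = 6
Base-3 expansion of each c_i:
  c_1 = 3 = 0·3^0 + 1·3^1
  c_2 = 6 = 0·3^0 + 2·3^1
  c_3 = 1 = 1·3^0
  c_4 = 0
  c_5 = 3 = 0·3^0 + 1·3^1
  c_6 = 8 = 2·3^0 + 2·3^1
  c_7 = 6 = 0·3^0 + 2·3^1
p-restricted factor λ_0 = (0, 0, 1, 0, 0, 2, 0)
p-restricted factor λ_1 = (1, 2, 0, 0, 1, 2, 2)

((0, 0, 1, 0, 0, 2, 0), (1, 2, 0, 0, 1, 2, 2))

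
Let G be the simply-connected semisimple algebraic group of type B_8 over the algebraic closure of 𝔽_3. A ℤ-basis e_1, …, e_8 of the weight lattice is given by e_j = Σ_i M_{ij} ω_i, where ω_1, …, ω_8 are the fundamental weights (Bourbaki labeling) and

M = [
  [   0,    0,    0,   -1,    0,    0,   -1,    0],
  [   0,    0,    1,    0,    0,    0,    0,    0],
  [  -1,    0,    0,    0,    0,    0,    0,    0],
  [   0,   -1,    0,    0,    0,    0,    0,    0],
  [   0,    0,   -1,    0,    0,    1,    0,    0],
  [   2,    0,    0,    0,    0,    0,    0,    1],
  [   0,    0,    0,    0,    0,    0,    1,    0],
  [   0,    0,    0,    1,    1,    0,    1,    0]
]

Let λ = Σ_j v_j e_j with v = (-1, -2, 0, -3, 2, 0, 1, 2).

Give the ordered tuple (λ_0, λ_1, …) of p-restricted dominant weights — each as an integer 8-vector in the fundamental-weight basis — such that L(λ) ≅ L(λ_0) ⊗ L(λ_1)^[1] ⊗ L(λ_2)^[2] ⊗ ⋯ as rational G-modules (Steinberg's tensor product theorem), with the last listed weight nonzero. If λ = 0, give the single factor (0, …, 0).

Compute c_i = Σ_j M_{ij} v_j with v = (-1, -2, 0, -3, 2, 0, 1, 2):
  c_1 = (0)·(-1) + (0)·(-2) + 0·0 + (-1)·(-3) + 0·2 + 0·0 + (-1)·(1) + 0·2 = 2
  c_2 = (0)·(-1) + (0)·(-2) + 1·0 + (0)·(-3) + 0·2 + 0·0 + 0·1 + 0·2 = 0
  c_3 = (-1)·(-1) + (0)·(-2) + 0·0 + (0)·(-3) + 0·2 + 0·0 + 0·1 + 0·2 = 1
  c_4 = (0)·(-1) + (-1)·(-2) + 0·0 + (0)·(-3) + 0·2 + 0·0 + 0·1 + 0·2 = 2
  c_5 = (0)·(-1) + (0)·(-2) + (-1)·(0) + (0)·(-3) + 0·2 + 1·0 + 0·1 + 0·2 = 0
  c_6 = (2)·(-1) + (0)·(-2) + 0·0 + (0)·(-3) + 0·2 + 0·0 + 0·1 + 1·2 = 0
  c_7 = (0)·(-1) + (0)·(-2) + 0·0 + (0)·(-3) + 0·2 + 0·0 + 1·1 + 0·2 = 1
  c_8 = (0)·(-1) + (0)·(-2) + 0·0 + (1)·(-3) + 1·2 + 0·0 + 1·1 + 0·2 = 0
Writing each c_i in base p = 3:
  c_1 = 2 = 2·3^0
  c_2 = 0
  c_3 = 1 = 1·3^0
  c_4 = 2 = 2·3^0
  c_5 = 0
  c_6 = 0
  c_7 = 1 = 1·3^0
  c_8 = 0
Factor λ_0 = (2, 0, 1, 2, 0, 0, 1, 0)

((2, 0, 1, 2, 0, 0, 1, 0),)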